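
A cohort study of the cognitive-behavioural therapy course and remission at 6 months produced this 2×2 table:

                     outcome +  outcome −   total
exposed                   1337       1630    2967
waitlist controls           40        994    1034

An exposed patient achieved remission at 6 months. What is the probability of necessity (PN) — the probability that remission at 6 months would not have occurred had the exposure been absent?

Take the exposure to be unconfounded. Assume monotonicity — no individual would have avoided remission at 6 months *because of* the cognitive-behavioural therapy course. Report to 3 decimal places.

p₁ = P(outcome | exposed) = 1337/2967 = 0.45062
p₀ = P(outcome | unexposed) = 40/1034 = 0.038685
Under exogeneity and monotonicity, PN = (p₁ − p₀)/p₁.
PN = (0.45062 − 0.038685) / 0.45062 ≈ 0.9142

PN ≈ 0.914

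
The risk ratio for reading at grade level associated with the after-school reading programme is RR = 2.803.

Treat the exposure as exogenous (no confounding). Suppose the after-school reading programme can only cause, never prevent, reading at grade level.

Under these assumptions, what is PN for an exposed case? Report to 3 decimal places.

Under exogeneity and monotonicity, PN = (RR − 1) / RR = 1 − 1/RR.
PN = (2.803 − 1) / 2.803 = 1.803 / 2.803 ≈ 0.6432

PN ≈ 0.643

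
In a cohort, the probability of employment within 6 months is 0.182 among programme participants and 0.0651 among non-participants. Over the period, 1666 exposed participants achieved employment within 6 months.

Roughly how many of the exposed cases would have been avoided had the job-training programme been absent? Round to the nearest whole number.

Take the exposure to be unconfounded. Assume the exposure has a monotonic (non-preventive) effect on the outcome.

Let p₁ = 0.182, p₀ = 0.0651.
PN = (p₁ − p₀)/p₁ = (0.182 − 0.0651) / 0.182 ≈ 0.64231.
Attributable cases ≈ PN × (exposed cases) = 0.64231 × 1666 ≈ 1070.08.

about 1070 cases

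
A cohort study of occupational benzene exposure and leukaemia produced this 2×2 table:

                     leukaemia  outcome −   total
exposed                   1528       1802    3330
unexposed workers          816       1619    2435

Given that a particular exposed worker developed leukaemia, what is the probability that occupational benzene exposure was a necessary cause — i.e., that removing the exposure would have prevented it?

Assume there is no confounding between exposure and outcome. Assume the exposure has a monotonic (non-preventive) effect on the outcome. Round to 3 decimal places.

PN ≈ 0.270

p₁ = P(outcome | exposed) = 1528/3330 = 0.45886
p₀ = P(outcome | unexposed) = 816/2435 = 0.33511
Under exogeneity and monotonicity, PN = (p₁ − p₀) / p₁.
PN = (0.45886 − 0.33511) / 0.45886 = 0.12375 / 0.45886 ≈ 0.2697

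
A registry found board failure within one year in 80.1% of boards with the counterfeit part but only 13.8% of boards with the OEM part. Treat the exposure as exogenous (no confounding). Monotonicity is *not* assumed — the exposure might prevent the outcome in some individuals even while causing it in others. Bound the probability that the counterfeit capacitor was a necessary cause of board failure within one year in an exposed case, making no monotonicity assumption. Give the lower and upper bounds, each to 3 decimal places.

p₁ = 0.801, p₀ = 0.138.
Under exogeneity alone the bounds on PN are max{0,(p₁−p₀)/p₁} ≤ PN ≤ min{1,(1−p₀)/p₁}.
  lower = (p₁ − p₀)/p₁ = 0.663 / 0.801 ≈ 0.8277
  upper = min{1, (1 − p₀)/p₁} = 0.862 / 0.801 ≈ 1.0762 → capped at 1

0.828 ≤ PN ≤ 1.000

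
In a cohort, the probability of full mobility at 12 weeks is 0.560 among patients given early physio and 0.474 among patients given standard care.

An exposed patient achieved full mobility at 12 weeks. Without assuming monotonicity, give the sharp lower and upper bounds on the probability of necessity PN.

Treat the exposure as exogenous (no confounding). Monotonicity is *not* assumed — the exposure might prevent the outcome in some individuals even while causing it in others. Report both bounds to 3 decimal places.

Let p₁ = 0.56, p₀ = 0.474.
Under exogeneity alone the bounds on PN are max{0,(p₁−p₀)/p₁} ≤ PN ≤ min{1,(1−p₀)/p₁}.
  lower = (p₁ − p₀)/p₁ = 0.086 / 0.56 ≈ 0.1536
  upper = min{1, (1 − p₀)/p₁} = 0.526 / 0.56 ≈ 0.9393

0.154 ≤ PN ≤ 0.939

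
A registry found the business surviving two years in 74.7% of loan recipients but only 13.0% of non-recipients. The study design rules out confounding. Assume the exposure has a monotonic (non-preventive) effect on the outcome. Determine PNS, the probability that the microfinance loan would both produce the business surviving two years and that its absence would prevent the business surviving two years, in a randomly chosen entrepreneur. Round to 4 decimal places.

PNS ≈ 0.6170

p₁ = 0.747, p₀ = 0.13.
Under exogeneity and monotonicity, PNS = p₁ − p₀.
PNS = 0.747 − 0.13 = 0.617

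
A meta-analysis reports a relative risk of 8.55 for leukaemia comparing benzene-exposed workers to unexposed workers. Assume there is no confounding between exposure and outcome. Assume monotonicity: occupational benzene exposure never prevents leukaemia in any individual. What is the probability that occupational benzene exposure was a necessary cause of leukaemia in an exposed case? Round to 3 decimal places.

PN ≈ 0.883

Under exogeneity and monotonicity, PN = (RR − 1) / RR = 1 − 1/RR.
PN = (8.55 − 1) / 8.55 = 7.55 / 8.55 ≈ 0.8830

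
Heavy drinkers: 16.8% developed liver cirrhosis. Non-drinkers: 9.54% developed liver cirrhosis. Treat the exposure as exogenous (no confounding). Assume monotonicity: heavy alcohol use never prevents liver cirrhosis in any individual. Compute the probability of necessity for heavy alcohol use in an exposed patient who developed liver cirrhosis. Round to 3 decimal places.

p₁ = 0.168, p₀ = 0.0954.
Under exogeneity and monotonicity, PN = (p₁ − p₀) / p₁.
PN = (0.168 − 0.0954) / 0.168 = 0.0726 / 0.168 ≈ 0.4321

PN ≈ 0.432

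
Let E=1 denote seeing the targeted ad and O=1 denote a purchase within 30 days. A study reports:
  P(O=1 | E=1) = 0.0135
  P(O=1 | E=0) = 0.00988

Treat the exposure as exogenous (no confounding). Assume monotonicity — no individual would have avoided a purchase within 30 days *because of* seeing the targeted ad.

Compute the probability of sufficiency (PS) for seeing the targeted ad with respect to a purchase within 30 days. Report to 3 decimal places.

PS ≈ 0.004

Let p₁ = 0.0135, p₀ = 0.00988.
Under exogeneity and monotonicity, PS = (p₁ − p₀) / (1 − p₀).
PS = (0.0135 − 0.00988) / (1 − 0.00988) = 0.00362 / 0.99012 ≈ 0.0037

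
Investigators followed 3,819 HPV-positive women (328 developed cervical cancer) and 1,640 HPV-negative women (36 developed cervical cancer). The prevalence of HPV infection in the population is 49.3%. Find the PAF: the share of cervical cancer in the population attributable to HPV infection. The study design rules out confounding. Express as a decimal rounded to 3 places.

PAF ≈ 0.589

p₁ = P(outcome | exposed) = 328/3819 = 0.085886
p₀ = P(outcome | unexposed) = 36/1640 = 0.021951
Overall risk P(Y=1) = π·p₁ + (1−π)·p₀ = 0.493×0.085886 + 0.507×0.021951 = 0.053471.
Under exogeneity, PAF = [P(Y=1) − p₀] / P(Y=1).
PAF = (0.053471 − 0.021951) / 0.053471 ≈ 0.5895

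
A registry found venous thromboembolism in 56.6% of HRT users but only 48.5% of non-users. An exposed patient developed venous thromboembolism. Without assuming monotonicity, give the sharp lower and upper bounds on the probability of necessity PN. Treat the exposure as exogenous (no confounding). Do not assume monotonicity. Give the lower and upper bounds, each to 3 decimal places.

0.143 ≤ PN ≤ 0.910

p₁ = 0.566, p₀ = 0.485.
Under exogeneity alone the bounds on PN are max{0,(p₁−p₀)/p₁} ≤ PN ≤ min{1,(1−p₀)/p₁}.
  lower = (p₁ − p₀)/p₁ = 0.081 / 0.566 ≈ 0.1431
  upper = min{1, (1 − p₀)/p₁} = 0.515 / 0.566 ≈ 0.9099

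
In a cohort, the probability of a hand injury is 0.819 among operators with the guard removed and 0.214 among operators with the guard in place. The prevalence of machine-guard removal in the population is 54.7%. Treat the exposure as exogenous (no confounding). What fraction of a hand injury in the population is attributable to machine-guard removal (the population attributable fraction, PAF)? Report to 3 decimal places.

PAF ≈ 0.607

Let p₁ = 0.819, p₀ = 0.214.
Overall risk P(Y=1) = π·p₁ + (1−π)·p₀ = 0.547×0.819 + 0.453×0.214 = 0.54494.
Under exogeneity, PAF = [P(Y=1) − p₀] / P(Y=1).
PAF = (0.54494 − 0.214) / 0.54494 ≈ 0.6073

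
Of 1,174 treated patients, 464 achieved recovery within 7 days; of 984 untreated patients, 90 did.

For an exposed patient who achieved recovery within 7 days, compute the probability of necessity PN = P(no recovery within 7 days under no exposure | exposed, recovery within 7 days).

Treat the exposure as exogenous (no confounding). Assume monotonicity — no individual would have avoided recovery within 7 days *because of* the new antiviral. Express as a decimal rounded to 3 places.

p₁ = P(outcome | exposed) = 464/1174 = 0.39523
p₀ = P(outcome | unexposed) = 90/984 = 0.091463
Under exogeneity and monotonicity, PN = (p₁ − p₀) / p₁.
PN = (0.39523 − 0.091463) / 0.39523 = 0.30377 / 0.39523 ≈ 0.7686

PN ≈ 0.769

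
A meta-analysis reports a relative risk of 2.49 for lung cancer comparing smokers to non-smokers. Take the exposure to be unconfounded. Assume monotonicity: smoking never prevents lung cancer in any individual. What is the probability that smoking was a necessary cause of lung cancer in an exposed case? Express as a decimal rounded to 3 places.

Under exogeneity and monotonicity, PN = (RR − 1) / RR = 1 − 1/RR.
PN = (2.49 − 1) / 2.49 = 1.49 / 2.49 ≈ 0.5984

PN ≈ 0.598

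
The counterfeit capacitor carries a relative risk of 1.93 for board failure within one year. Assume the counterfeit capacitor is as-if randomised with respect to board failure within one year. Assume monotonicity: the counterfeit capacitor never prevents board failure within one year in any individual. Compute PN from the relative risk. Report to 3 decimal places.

PN ≈ 0.482

Under exogeneity and monotonicity, PN = (RR − 1) / RR = 1 − 1/RR.
PN = (1.93 − 1) / 1.93 = 0.93 / 1.93 ≈ 0.4819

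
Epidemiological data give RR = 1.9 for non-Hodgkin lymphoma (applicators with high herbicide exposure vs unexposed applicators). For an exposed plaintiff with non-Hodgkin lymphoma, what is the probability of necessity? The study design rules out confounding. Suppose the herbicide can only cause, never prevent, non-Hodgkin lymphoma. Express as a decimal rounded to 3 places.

Under exogeneity and monotonicity, PN = (RR − 1) / RR = 1 − 1/RR.
PN = (1.9 − 1) / 1.9 = 0.9 / 1.9 ≈ 0.4737

PN ≈ 0.474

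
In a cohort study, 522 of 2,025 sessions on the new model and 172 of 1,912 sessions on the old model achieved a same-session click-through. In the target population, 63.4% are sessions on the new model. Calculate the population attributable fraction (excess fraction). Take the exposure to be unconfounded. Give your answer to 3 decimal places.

p₁ = P(outcome | exposed) = 522/2025 = 0.25778
p₀ = P(outcome | unexposed) = 172/1912 = 0.089958
Overall risk P(Y=1) = π·p₁ + (1−π)·p₀ = 0.634×0.25778 + 0.366×0.089958 = 0.19636.
Under exogeneity, PAF = [P(Y=1) − p₀] / P(Y=1).
PAF = (0.19636 − 0.089958) / 0.19636 ≈ 0.5419

PAF ≈ 0.542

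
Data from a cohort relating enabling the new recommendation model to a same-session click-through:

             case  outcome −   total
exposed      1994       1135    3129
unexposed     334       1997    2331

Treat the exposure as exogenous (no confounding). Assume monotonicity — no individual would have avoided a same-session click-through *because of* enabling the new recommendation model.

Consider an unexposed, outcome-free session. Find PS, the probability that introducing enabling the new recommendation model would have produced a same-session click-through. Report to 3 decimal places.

p₁ = P(outcome | exposed) = 1994/3129 = 0.63726
p₀ = P(outcome | unexposed) = 334/2331 = 0.14329
Under exogeneity and monotonicity, PS = (p₁ − p₀)/(1 − p₀).
PS = (0.63726 − 0.14329) / 0.85671 ≈ 0.5766

PS ≈ 0.577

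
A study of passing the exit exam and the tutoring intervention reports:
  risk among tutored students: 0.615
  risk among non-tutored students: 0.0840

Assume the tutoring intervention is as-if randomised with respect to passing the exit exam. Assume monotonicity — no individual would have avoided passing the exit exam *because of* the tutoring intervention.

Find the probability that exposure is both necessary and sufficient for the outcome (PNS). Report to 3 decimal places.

PNS ≈ 0.531

Let p₁ = 0.615, p₀ = 0.084.
Under exogeneity and monotonicity, PNS = p₁ − p₀.
PNS = 0.615 − 0.084 = 0.531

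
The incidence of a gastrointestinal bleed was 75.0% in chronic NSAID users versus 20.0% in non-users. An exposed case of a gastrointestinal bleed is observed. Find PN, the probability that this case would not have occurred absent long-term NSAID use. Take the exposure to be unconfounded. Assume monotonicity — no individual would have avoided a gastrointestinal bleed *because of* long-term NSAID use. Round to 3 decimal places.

p₁ = 0.75, p₀ = 0.2.
Under exogeneity and monotonicity, PN = (p₁ − p₀) / p₁.
PN = (0.75 − 0.2) / 0.75 = 0.55 / 0.75 ≈ 0.7333

PN ≈ 0.733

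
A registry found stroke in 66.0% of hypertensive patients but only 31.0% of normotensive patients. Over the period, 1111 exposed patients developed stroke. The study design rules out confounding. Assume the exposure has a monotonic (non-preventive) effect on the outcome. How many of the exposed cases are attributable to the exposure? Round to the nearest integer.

about 589 cases

p₁ = 0.66, p₀ = 0.31.
PN = (p₁ − p₀)/p₁ = (0.66 − 0.31) / 0.66 ≈ 0.53030.
Attributable cases ≈ PN × (exposed cases) = 0.53030 × 1111 ≈ 589.17.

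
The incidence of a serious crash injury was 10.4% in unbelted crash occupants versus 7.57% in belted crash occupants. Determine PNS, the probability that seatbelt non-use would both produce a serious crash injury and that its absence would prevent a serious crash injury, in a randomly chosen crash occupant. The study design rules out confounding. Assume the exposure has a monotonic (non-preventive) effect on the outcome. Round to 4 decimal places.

PNS ≈ 0.0283

p₁ = 0.104, p₀ = 0.0757.
Under exogeneity and monotonicity, PNS = p₁ − p₀.
PNS = 0.104 − 0.0757 = 0.0283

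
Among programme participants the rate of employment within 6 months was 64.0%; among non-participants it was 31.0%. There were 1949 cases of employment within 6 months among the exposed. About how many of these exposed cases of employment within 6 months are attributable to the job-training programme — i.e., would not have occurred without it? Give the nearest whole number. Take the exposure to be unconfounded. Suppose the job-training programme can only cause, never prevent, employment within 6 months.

about 1005 cases

p₁ = 0.64, p₀ = 0.31.
PN = (p₁ − p₀)/p₁ = (0.64 − 0.31) / 0.64 ≈ 0.51562.
Attributable cases ≈ PN × (exposed cases) = 0.51562 × 1949 ≈ 1004.95.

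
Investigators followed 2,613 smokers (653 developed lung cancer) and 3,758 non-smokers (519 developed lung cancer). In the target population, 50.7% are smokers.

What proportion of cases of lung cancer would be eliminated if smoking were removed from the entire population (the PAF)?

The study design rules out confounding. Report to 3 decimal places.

p₁ = P(outcome | exposed) = 653/2613 = 0.2499
p₀ = P(outcome | unexposed) = 519/3758 = 0.13811
Overall risk P(Y=1) = π·p₁ + (1−π)·p₀ = 0.507×0.2499 + 0.493×0.13811 = 0.19479.
Under exogeneity, PAF = [P(Y=1) − p₀] / P(Y=1).
PAF = (0.19479 − 0.13811) / 0.19479 ≈ 0.2910

PAF ≈ 0.291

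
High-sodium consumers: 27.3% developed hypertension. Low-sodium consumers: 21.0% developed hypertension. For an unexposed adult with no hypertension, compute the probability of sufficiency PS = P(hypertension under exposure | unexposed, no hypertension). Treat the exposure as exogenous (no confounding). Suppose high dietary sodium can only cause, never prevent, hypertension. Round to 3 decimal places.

p₁ = 0.273, p₀ = 0.21.
Under exogeneity and monotonicity, PS = (p₁ − p₀) / (1 − p₀).
PS = (0.273 − 0.21) / (1 − 0.21) = 0.063 / 0.79 ≈ 0.0797

PS ≈ 0.080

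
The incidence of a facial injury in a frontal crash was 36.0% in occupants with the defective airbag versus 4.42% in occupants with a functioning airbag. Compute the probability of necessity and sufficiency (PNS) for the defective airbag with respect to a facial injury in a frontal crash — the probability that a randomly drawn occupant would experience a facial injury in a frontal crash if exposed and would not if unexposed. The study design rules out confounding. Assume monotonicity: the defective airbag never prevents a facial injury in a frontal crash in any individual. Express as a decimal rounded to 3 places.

PNS ≈ 0.316

p₁ = 0.36, p₀ = 0.0442.
Under exogeneity and monotonicity, PNS = p₁ − p₀.
PNS = 0.36 − 0.0442 = 0.3158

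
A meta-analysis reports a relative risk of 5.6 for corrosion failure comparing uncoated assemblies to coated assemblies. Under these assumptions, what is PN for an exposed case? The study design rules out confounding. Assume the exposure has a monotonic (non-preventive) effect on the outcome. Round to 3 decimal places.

Under exogeneity and monotonicity, PN = (RR − 1) / RR = 1 − 1/RR.
PN = (5.6 − 1) / 5.6 = 4.6 / 5.6 ≈ 0.8214

PN ≈ 0.821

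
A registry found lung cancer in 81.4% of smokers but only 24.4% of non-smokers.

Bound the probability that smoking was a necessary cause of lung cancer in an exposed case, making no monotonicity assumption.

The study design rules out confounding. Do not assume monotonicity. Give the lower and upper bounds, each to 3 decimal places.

p₁ = 0.814, p₀ = 0.244.
Under exogeneity alone the bounds on PN are max{0,(p₁−p₀)/p₁} ≤ PN ≤ min{1,(1−p₀)/p₁}.
  lower = (p₁ − p₀)/p₁ = 0.57 / 0.814 ≈ 0.7002
  upper = min{1, (1 − p₀)/p₁} = 0.756 / 0.814 ≈ 0.9287

0.700 ≤ PN ≤ 0.929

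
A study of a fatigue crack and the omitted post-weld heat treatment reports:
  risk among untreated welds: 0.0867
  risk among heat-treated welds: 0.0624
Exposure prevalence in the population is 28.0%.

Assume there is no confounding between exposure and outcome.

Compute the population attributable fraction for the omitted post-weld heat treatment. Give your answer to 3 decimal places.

PAF ≈ 0.098

Let p₁ = 0.0867, p₀ = 0.0624.
Overall risk P(Y=1) = π·p₁ + (1−π)·p₀ = 0.28×0.0867 + 0.72×0.0624 = 0.069204.
Under exogeneity, PAF = [P(Y=1) − p₀] / P(Y=1).
PAF = (0.069204 − 0.0624) / 0.069204 ≈ 0.0983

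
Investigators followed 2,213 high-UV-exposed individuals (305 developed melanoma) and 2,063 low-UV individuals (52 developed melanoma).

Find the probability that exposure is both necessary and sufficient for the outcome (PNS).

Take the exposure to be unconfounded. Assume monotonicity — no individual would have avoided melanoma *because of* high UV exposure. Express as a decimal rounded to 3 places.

p₁ = P(outcome | exposed) = 305/2213 = 0.13782
p₀ = P(outcome | unexposed) = 52/2063 = 0.025206
Under exogeneity and monotonicity, PNS = p₁ − p₀.
PNS = 0.13782 − 0.025206 = 0.11262

PNS ≈ 0.113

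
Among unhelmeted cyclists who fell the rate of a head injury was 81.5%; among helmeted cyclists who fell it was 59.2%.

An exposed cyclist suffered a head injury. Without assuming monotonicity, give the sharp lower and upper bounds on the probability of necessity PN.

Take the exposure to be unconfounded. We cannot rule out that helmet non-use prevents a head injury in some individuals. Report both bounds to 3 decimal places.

0.274 ≤ PN ≤ 0.501

p₁ = 0.815, p₀ = 0.592.
Under exogeneity alone the bounds on PN are max{0,(p₁−p₀)/p₁} ≤ PN ≤ min{1,(1−p₀)/p₁}.
  lower = (p₁ − p₀)/p₁ = 0.223 / 0.815 ≈ 0.2736
  upper = min{1, (1 − p₀)/p₁} = 0.408 / 0.815 ≈ 0.5006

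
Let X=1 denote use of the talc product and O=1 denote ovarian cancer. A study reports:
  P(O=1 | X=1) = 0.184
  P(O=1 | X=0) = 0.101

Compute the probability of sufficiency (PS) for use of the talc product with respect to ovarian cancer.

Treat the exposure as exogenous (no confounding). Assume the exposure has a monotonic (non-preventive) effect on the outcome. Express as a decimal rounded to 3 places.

PS ≈ 0.092

Let p₁ = 0.184, p₀ = 0.101.
Under exogeneity and monotonicity, PS = (p₁ − p₀) / (1 − p₀).
PS = (0.184 − 0.101) / (1 − 0.101) = 0.083 / 0.899 ≈ 0.0923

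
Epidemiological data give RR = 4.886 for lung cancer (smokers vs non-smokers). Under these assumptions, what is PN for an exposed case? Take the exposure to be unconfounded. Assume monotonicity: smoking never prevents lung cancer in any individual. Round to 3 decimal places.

PN ≈ 0.795

Under exogeneity and monotonicity, PN = (RR − 1) / RR = 1 − 1/RR.
PN = (4.886 − 1) / 4.886 = 3.886 / 4.886 ≈ 0.7953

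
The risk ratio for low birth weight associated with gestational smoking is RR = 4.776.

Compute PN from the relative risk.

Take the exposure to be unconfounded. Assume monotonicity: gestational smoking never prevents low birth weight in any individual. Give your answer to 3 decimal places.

Under exogeneity and monotonicity, PN = (RR − 1) / RR = 1 − 1/RR.
PN = (4.776 − 1) / 4.776 = 3.776 / 4.776 ≈ 0.7906

PN ≈ 0.791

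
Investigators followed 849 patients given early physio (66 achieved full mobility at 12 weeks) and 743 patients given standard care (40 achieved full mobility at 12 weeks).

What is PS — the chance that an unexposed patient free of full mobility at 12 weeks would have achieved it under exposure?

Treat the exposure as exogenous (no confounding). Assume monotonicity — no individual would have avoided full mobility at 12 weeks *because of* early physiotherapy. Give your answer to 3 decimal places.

PS ≈ 0.025

p₁ = P(outcome | exposed) = 66/849 = 0.077739
p₀ = P(outcome | unexposed) = 40/743 = 0.053836
Under exogeneity and monotonicity, PS = (p₁ − p₀) / (1 − p₀).
PS = (0.077739 − 0.053836) / (1 − 0.053836) = 0.023903 / 0.94616 ≈ 0.0253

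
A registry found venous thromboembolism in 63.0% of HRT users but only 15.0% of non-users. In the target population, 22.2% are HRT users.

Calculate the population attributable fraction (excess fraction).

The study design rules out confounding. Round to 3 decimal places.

PAF ≈ 0.415

p₁ = 0.63, p₀ = 0.15.
Overall risk P(Y=1) = π·p₁ + (1−π)·p₀ = 0.222×0.63 + 0.778×0.15 = 0.25656.
Under exogeneity, PAF = [P(Y=1) − p₀] / P(Y=1).
PAF = (0.25656 − 0.15) / 0.25656 ≈ 0.4153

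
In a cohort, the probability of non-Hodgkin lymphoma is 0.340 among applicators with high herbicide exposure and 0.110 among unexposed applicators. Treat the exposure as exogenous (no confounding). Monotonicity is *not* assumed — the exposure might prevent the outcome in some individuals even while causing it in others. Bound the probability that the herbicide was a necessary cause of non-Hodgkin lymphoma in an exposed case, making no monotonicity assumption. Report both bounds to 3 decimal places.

Let p₁ = 0.34, p₀ = 0.11.
Under exogeneity alone the bounds on PN are max{0,(p₁−p₀)/p₁} ≤ PN ≤ min{1,(1−p₀)/p₁}.
  lower = (p₁ − p₀)/p₁ = 0.23 / 0.34 ≈ 0.6765
  upper = min{1, (1 − p₀)/p₁} = 0.89 / 0.34 ≈ 2.6176 → capped at 1

0.676 ≤ PN ≤ 1.000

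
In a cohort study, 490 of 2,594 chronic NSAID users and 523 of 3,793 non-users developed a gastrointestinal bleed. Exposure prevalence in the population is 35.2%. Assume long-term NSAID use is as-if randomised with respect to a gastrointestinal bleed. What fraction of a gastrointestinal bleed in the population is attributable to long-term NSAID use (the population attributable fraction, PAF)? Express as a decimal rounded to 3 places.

p₁ = P(outcome | exposed) = 490/2594 = 0.1889
p₀ = P(outcome | unexposed) = 523/3793 = 0.13789
Overall risk P(Y=1) = π·p₁ + (1−π)·p₀ = 0.352×0.1889 + 0.648×0.13789 = 0.15584.
Under exogeneity, PAF = [P(Y=1) − p₀] / P(Y=1).
PAF = (0.15584 − 0.13789) / 0.15584 ≈ 0.1152

PAF ≈ 0.115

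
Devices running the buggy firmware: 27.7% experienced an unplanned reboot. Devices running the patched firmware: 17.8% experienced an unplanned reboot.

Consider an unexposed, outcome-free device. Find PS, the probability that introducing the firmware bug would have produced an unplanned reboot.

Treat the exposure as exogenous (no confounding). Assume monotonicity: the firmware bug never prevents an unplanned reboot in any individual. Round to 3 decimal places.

PS ≈ 0.120

p₁ = 0.277, p₀ = 0.178.
Under exogeneity and monotonicity, PS = (p₁ − p₀) / (1 − p₀).
PS = (0.277 − 0.178) / (1 − 0.178) = 0.099 / 0.822 ≈ 0.1204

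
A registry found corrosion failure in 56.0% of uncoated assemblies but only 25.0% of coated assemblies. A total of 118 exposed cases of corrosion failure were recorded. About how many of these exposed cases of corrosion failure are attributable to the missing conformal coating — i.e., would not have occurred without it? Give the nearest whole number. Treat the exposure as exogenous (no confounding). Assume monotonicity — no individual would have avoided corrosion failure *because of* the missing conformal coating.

about 65 cases

p₁ = 0.56, p₀ = 0.25.
PN = (p₁ − p₀)/p₁ = (0.56 − 0.25) / 0.56 ≈ 0.55357.
Attributable cases ≈ PN × (exposed cases) = 0.55357 × 118 ≈ 65.32.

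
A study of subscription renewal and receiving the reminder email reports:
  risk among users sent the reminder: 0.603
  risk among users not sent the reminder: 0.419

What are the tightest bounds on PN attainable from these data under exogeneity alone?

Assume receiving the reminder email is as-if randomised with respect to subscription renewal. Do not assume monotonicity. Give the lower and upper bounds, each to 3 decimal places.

0.305 ≤ PN ≤ 0.964

Let p₁ = 0.603, p₀ = 0.419.
Under exogeneity alone the bounds on PN are max{0,(p₁−p₀)/p₁} ≤ PN ≤ min{1,(1−p₀)/p₁}.
  lower = (p₁ − p₀)/p₁ = 0.184 / 0.603 ≈ 0.3051
  upper = min{1, (1 − p₀)/p₁} = 0.581 / 0.603 ≈ 0.9635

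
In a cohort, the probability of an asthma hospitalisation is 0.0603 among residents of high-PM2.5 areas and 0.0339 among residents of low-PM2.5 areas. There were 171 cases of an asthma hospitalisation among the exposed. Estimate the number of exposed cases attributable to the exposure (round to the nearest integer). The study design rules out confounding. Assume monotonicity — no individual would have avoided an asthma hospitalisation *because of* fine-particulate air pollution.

about 75 cases

Let p₁ = 0.0603, p₀ = 0.0339.
PN = (p₁ − p₀)/p₁ = (0.0603 − 0.0339) / 0.0603 ≈ 0.43781.
Attributable cases ≈ PN × (exposed cases) = 0.43781 × 171 ≈ 74.87.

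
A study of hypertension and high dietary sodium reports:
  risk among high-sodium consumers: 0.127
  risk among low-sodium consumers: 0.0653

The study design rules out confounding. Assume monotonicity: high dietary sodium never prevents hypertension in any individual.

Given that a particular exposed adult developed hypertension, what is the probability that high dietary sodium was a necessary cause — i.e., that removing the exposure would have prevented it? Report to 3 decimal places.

Let p₁ = 0.127, p₀ = 0.0653.
Under exogeneity and monotonicity, PN = (p₁ − p₀) / p₁.
PN = (0.127 − 0.0653) / 0.127 = 0.0617 / 0.127 ≈ 0.4858

PN ≈ 0.486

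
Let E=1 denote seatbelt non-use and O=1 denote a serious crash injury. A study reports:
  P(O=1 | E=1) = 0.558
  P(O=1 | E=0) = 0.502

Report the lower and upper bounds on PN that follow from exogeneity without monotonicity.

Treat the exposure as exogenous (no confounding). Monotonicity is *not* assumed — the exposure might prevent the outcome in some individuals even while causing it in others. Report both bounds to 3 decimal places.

0.100 ≤ PN ≤ 0.892

Let p₁ = 0.558, p₀ = 0.502.
Under exogeneity alone the bounds on PN are max{0,(p₁−p₀)/p₁} ≤ PN ≤ min{1,(1−p₀)/p₁}.
  lower = (p₁ − p₀)/p₁ = 0.056 / 0.558 ≈ 0.1004
  upper = min{1, (1 − p₀)/p₁} = 0.498 / 0.558 ≈ 0.8925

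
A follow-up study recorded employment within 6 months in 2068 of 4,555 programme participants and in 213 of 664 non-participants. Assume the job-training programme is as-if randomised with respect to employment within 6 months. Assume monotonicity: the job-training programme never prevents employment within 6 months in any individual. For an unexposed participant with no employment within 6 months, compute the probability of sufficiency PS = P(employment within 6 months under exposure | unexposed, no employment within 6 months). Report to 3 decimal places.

PS ≈ 0.196

p₁ = P(outcome | exposed) = 2068/4555 = 0.45401
p₀ = P(outcome | unexposed) = 213/664 = 0.32078
Under exogeneity and monotonicity, PS = (p₁ − p₀) / (1 − p₀).
PS = (0.45401 − 0.32078) / (1 − 0.32078) = 0.13322 / 0.67922 ≈ 0.1961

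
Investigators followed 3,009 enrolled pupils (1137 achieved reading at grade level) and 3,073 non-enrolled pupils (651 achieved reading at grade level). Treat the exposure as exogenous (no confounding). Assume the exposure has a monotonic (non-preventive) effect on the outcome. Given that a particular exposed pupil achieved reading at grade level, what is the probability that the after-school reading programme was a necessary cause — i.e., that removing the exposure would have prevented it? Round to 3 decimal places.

p₁ = P(outcome | exposed) = 1137/3009 = 0.37787
p₀ = P(outcome | unexposed) = 651/3073 = 0.21185
Under exogeneity and monotonicity, PN = (p₁ − p₀) / p₁.
PN = (0.37787 − 0.21185) / 0.37787 = 0.16602 / 0.37787 ≈ 0.4394

PN ≈ 0.439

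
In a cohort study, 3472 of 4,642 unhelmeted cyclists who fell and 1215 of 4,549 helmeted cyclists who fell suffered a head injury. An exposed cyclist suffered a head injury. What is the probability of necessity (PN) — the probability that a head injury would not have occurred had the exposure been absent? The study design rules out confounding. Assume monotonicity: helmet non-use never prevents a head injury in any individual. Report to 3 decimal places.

p₁ = P(outcome | exposed) = 3472/4642 = 0.74795
p₀ = P(outcome | unexposed) = 1215/4549 = 0.26709
Under exogeneity and monotonicity, PN = (p₁ − p₀) / p₁.
PN = (0.74795 − 0.26709) / 0.74795 = 0.48086 / 0.74795 ≈ 0.6429

PN ≈ 0.643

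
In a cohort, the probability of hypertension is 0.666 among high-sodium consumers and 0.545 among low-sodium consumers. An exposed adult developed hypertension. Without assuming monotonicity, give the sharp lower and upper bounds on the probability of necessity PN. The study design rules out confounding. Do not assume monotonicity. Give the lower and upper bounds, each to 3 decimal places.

0.182 ≤ PN ≤ 0.683

Let p₁ = 0.666, p₀ = 0.545.
Under exogeneity alone the bounds on PN are max{0,(p₁−p₀)/p₁} ≤ PN ≤ min{1,(1−p₀)/p₁}.
  lower = (p₁ − p₀)/p₁ = 0.121 / 0.666 ≈ 0.1817
  upper = min{1, (1 − p₀)/p₁} = 0.455 / 0.666 ≈ 0.6832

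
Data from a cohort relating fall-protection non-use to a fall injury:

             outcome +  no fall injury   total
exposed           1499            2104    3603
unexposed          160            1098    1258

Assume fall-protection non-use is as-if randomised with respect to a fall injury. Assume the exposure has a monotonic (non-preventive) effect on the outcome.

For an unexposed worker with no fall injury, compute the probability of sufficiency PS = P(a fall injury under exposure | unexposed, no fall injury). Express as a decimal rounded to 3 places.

PS ≈ 0.331

p₁ = P(outcome | exposed) = 1499/3603 = 0.41604
p₀ = P(outcome | unexposed) = 160/1258 = 0.12719
Under exogeneity and monotonicity, PS = (p₁ − p₀)/(1 − p₀).
PS = (0.41604 − 0.12719) / 0.87281 ≈ 0.3309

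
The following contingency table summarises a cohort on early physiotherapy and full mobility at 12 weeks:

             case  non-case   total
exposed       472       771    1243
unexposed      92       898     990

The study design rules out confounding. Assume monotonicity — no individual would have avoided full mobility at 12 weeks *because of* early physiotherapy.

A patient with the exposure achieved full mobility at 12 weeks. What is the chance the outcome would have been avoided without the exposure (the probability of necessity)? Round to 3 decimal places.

PN ≈ 0.755

p₁ = P(outcome | exposed) = 472/1243 = 0.37973
p₀ = P(outcome | unexposed) = 92/990 = 0.092929
Under exogeneity and monotonicity, PN = (p₁ − p₀)/p₁.
PN = (0.37973 − 0.092929) / 0.37973 ≈ 0.7553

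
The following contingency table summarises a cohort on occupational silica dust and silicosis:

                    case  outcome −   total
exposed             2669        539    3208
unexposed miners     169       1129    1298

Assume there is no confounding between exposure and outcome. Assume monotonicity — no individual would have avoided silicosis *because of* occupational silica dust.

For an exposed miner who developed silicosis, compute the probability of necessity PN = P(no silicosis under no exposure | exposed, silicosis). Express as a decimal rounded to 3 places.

p₁ = P(outcome | exposed) = 2669/3208 = 0.83198
p₀ = P(outcome | unexposed) = 169/1298 = 0.1302
Under exogeneity and monotonicity, PN = (p₁ − p₀)/p₁.
PN = (0.83198 − 0.1302) / 0.83198 ≈ 0.8435

PN ≈ 0.844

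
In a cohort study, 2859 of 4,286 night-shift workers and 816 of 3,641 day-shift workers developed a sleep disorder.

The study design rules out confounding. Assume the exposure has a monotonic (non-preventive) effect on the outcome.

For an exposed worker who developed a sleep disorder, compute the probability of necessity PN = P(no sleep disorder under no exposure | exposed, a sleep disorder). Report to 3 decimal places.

p₁ = P(outcome | exposed) = 2859/4286 = 0.66706
p₀ = P(outcome | unexposed) = 816/3641 = 0.22411
Under exogeneity and monotonicity, PN = (p₁ − p₀) / p₁.
PN = (0.66706 − 0.22411) / 0.66706 = 0.44294 / 0.66706 ≈ 0.6640

PN ≈ 0.664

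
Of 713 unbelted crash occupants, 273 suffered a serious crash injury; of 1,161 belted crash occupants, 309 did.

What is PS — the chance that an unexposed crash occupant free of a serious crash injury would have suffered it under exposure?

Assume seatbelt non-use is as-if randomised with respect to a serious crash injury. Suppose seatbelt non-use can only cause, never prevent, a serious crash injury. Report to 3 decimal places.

p₁ = P(outcome | exposed) = 273/713 = 0.38289
p₀ = P(outcome | unexposed) = 309/1161 = 0.26615
Under exogeneity and monotonicity, PS = (p₁ − p₀) / (1 − p₀).
PS = (0.38289 − 0.26615) / (1 − 0.26615) = 0.11674 / 0.73385 ≈ 0.1591

PS ≈ 0.159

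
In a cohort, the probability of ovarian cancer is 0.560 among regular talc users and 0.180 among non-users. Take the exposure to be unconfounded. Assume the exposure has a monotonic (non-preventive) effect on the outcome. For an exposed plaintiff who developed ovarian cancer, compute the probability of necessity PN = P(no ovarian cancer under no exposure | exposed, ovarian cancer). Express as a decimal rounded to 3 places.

PN ≈ 0.679

Let p₁ = 0.56, p₀ = 0.18.
Under exogeneity and monotonicity, PN = (p₁ − p₀) / p₁.
PN = (0.56 − 0.18) / 0.56 = 0.38 / 0.56 ≈ 0.6786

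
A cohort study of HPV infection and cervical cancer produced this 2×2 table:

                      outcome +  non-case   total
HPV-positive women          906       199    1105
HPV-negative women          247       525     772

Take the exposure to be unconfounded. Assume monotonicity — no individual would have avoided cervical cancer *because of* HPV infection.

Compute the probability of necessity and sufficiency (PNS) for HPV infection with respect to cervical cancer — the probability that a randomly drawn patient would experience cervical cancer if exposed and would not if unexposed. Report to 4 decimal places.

PNS ≈ 0.5000

p₁ = P(outcome | exposed) = 906/1105 = 0.81991
p₀ = P(outcome | unexposed) = 247/772 = 0.31995
Under exogeneity and monotonicity, PNS = p₁ − p₀.
PNS = 0.81991 − 0.31995 = 0.49996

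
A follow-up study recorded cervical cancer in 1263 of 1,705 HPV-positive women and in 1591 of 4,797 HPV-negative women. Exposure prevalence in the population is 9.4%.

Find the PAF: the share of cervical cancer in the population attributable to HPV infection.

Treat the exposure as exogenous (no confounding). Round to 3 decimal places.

p₁ = P(outcome | exposed) = 1263/1705 = 0.74076
p₀ = P(outcome | unexposed) = 1591/4797 = 0.33167
Overall risk P(Y=1) = π·p₁ + (1−π)·p₀ = 0.094×0.74076 + 0.906×0.33167 = 0.37012.
Under exogeneity, PAF = [P(Y=1) − p₀] / P(Y=1).
PAF = (0.37012 − 0.33167) / 0.37012 ≈ 0.1039

PAF ≈ 0.104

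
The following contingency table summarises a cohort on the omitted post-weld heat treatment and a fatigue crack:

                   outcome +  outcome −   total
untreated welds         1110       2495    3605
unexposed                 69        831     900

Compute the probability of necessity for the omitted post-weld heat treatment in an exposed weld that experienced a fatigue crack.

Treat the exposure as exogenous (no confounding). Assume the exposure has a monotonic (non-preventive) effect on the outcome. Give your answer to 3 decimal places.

PN ≈ 0.751

p₁ = P(outcome | exposed) = 1110/3605 = 0.30791
p₀ = P(outcome | unexposed) = 69/900 = 0.076667
Under exogeneity and monotonicity, PN = (p₁ − p₀) / p₁.
PN = (0.30791 − 0.076667) / 0.30791 = 0.23124 / 0.30791 ≈ 0.7510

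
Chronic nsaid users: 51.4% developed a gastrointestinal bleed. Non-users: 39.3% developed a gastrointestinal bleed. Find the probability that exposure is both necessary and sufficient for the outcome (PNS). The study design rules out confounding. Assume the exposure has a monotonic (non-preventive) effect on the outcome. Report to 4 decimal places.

PNS ≈ 0.1210

p₁ = 0.514, p₀ = 0.393.
Under exogeneity and monotonicity, PNS = p₁ − p₀.
PNS = 0.514 − 0.393 = 0.121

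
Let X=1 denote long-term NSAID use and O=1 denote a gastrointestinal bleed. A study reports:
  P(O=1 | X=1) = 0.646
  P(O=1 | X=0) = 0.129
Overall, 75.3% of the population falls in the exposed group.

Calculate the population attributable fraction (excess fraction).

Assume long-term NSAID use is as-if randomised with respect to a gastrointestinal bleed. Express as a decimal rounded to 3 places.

PAF ≈ 0.751

Let p₁ = 0.646, p₀ = 0.129.
Overall risk P(Y=1) = π·p₁ + (1−π)·p₀ = 0.753×0.646 + 0.247×0.129 = 0.5183.
Under exogeneity, PAF = [P(Y=1) − p₀] / P(Y=1).
PAF = (0.5183 − 0.129) / 0.5183 ≈ 0.7511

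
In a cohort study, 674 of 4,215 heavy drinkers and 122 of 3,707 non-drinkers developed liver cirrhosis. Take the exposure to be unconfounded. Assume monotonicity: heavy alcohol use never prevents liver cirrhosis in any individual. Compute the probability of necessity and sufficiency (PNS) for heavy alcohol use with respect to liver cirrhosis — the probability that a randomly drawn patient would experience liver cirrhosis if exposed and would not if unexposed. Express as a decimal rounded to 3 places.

p₁ = P(outcome | exposed) = 674/4215 = 0.15991
p₀ = P(outcome | unexposed) = 122/3707 = 0.032911
Under exogeneity and monotonicity, PNS = p₁ − p₀.
PNS = 0.15991 − 0.032911 = 0.12699

PNS ≈ 0.127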